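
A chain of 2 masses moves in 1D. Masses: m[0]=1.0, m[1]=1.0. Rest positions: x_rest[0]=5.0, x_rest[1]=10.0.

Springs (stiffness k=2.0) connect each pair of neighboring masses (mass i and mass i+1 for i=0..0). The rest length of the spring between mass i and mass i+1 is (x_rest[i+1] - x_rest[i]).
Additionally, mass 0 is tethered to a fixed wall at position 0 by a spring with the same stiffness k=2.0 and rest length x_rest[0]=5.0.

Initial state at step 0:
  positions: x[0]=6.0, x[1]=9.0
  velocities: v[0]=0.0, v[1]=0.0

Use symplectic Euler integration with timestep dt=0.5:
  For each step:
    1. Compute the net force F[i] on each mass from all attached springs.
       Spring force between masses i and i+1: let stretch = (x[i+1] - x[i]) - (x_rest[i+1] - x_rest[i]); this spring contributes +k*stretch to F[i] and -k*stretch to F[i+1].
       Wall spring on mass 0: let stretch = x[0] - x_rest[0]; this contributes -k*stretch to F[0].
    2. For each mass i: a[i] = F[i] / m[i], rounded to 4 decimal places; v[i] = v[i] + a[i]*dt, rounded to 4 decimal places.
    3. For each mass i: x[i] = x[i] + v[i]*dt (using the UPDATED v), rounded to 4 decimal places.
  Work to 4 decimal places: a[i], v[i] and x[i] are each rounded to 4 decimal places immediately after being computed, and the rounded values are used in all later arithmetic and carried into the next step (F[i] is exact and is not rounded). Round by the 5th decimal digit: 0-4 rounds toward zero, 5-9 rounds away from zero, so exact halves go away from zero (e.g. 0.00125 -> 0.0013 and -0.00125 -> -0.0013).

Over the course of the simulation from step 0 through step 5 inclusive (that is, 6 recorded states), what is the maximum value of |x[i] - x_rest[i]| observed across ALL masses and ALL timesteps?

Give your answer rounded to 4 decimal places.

Answer: 1.5000

Derivation:
Step 0: x=[6.0000 9.0000] v=[0.0000 0.0000]
Step 1: x=[4.5000 10.0000] v=[-3.0000 2.0000]
Step 2: x=[3.5000 10.7500] v=[-2.0000 1.5000]
Step 3: x=[4.3750 10.3750] v=[1.7500 -0.7500]
Step 4: x=[6.0625 9.5000] v=[3.3750 -1.7500]
Step 5: x=[6.4375 9.4063] v=[0.7500 -0.1875]
Max displacement = 1.5000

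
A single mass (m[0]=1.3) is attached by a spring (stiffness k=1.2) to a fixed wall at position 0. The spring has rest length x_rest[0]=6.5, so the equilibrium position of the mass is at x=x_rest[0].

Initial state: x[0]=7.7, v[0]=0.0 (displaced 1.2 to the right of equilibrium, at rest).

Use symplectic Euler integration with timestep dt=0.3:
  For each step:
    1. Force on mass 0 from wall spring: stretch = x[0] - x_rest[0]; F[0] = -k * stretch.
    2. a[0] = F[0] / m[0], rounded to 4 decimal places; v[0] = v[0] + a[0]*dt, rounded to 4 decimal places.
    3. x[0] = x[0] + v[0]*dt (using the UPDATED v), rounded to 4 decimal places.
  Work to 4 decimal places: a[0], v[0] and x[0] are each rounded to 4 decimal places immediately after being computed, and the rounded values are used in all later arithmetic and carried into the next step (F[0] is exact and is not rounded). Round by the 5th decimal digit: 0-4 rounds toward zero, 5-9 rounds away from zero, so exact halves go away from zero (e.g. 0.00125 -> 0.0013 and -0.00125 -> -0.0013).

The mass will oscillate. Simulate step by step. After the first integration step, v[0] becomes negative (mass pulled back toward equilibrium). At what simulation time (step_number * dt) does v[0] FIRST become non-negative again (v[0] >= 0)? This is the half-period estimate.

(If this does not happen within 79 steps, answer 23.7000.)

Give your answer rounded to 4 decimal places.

Step 0: x=[7.7000] v=[0.0000]
Step 1: x=[7.6003] v=[-0.3323]
Step 2: x=[7.4092] v=[-0.6370]
Step 3: x=[7.1426] v=[-0.8888]
Step 4: x=[6.8226] v=[-1.0668]
Step 5: x=[6.4758] v=[-1.1561]
Step 6: x=[6.1310] v=[-1.1494]
Step 7: x=[5.8168] v=[-1.0472]
Step 8: x=[5.5594] v=[-0.8580]
Step 9: x=[5.3802] v=[-0.5975]
Step 10: x=[5.2940] v=[-0.2874]
Step 11: x=[5.3080] v=[0.0466]
First v>=0 after going negative at step 11, time=3.3000

Answer: 3.3000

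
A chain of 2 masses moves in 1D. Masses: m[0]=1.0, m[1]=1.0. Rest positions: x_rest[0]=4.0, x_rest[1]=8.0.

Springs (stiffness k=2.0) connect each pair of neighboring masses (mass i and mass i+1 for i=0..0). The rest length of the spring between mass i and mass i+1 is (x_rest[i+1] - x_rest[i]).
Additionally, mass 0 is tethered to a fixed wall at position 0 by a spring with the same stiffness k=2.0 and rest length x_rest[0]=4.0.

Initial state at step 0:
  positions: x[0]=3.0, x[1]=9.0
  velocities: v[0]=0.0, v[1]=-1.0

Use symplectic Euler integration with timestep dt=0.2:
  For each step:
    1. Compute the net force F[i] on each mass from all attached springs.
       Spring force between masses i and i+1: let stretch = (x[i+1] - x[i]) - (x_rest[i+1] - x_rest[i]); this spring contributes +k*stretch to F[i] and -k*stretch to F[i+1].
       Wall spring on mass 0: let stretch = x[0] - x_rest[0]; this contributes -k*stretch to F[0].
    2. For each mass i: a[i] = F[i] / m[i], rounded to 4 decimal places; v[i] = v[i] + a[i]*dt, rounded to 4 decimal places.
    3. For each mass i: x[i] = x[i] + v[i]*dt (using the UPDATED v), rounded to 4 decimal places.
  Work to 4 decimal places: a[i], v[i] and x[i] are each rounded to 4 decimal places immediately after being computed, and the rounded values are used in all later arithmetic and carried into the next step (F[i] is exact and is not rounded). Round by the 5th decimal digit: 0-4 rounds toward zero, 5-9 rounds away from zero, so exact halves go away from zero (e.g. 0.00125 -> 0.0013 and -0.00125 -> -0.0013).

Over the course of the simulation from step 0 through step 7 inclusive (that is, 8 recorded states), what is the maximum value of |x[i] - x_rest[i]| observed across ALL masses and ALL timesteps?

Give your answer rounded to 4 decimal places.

Step 0: x=[3.0000 9.0000] v=[0.0000 -1.0000]
Step 1: x=[3.2400 8.6400] v=[1.2000 -1.8000]
Step 2: x=[3.6528 8.1680] v=[2.0640 -2.3600]
Step 3: x=[4.1346 7.6548] v=[2.4090 -2.5661]
Step 4: x=[4.5672 7.1800] v=[2.1632 -2.3742]
Step 5: x=[4.8435 6.8161] v=[1.3814 -1.8193]
Step 6: x=[4.8901 6.6144] v=[0.2330 -1.0083]
Step 7: x=[4.6834 6.5948] v=[-1.0333 -0.0980]
Max displacement = 1.4052

Answer: 1.4052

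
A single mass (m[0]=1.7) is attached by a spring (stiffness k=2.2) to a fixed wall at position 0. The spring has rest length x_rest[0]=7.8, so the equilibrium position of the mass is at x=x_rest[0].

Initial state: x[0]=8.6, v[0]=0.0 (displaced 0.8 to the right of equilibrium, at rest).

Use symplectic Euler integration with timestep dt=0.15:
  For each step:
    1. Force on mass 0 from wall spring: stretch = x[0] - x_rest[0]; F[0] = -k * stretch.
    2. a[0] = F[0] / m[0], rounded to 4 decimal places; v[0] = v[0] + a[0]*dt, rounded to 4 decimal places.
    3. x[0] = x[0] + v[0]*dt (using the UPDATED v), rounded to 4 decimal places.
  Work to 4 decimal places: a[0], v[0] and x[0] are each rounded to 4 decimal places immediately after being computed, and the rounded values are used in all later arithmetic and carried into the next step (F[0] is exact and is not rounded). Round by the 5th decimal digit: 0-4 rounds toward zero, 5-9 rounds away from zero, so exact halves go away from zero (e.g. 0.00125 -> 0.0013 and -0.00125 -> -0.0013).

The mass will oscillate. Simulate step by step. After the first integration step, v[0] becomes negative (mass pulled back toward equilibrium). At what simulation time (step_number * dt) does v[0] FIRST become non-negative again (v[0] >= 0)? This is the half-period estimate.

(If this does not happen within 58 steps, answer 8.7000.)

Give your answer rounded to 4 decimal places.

Answer: 2.8500

Derivation:
Step 0: x=[8.6000] v=[0.0000]
Step 1: x=[8.5767] v=[-0.1553]
Step 2: x=[8.5308] v=[-0.3061]
Step 3: x=[8.4636] v=[-0.4480]
Step 4: x=[8.3771] v=[-0.5768]
Step 5: x=[8.2738] v=[-0.6888]
Step 6: x=[8.1567] v=[-0.7808]
Step 7: x=[8.0292] v=[-0.8500]
Step 8: x=[7.8950] v=[-0.8945]
Step 9: x=[7.7581] v=[-0.9129]
Step 10: x=[7.6224] v=[-0.9048]
Step 11: x=[7.4919] v=[-0.8703]
Step 12: x=[7.3703] v=[-0.8105]
Step 13: x=[7.2612] v=[-0.7271]
Step 14: x=[7.1678] v=[-0.6225]
Step 15: x=[7.0928] v=[-0.4998]
Step 16: x=[7.0384] v=[-0.3625]
Step 17: x=[7.0062] v=[-0.2147]
Step 18: x=[6.9971] v=[-0.0606]
Step 19: x=[7.0114] v=[0.0953]
First v>=0 after going negative at step 19, time=2.8500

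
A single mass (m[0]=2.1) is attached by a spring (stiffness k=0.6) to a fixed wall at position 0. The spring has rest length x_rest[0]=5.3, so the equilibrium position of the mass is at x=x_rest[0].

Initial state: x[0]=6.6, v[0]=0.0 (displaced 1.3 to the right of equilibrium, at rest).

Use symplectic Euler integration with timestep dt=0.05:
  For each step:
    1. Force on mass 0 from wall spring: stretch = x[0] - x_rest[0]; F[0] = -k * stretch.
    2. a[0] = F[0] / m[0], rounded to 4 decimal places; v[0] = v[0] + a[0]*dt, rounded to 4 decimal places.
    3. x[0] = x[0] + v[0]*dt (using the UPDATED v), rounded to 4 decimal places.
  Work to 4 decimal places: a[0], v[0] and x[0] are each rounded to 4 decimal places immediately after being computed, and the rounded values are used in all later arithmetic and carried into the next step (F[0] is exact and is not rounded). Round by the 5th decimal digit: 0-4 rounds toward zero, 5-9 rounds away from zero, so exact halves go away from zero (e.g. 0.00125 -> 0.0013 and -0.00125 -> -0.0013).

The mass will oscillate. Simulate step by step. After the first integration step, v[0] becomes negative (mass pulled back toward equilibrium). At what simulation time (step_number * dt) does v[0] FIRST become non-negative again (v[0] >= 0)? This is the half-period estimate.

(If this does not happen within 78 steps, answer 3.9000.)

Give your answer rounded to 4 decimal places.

Answer: 3.9000

Derivation:
Step 0: x=[6.6000] v=[0.0000]
Step 1: x=[6.5991] v=[-0.0186]
Step 2: x=[6.5972] v=[-0.0372]
Step 3: x=[6.5944] v=[-0.0557]
Step 4: x=[6.5907] v=[-0.0742]
Step 5: x=[6.5861] v=[-0.0926]
Step 6: x=[6.5806] v=[-0.1110]
Step 7: x=[6.5741] v=[-0.1293]
Step 8: x=[6.5667] v=[-0.1475]
Step 9: x=[6.5584] v=[-0.1656]
Step 10: x=[6.5492] v=[-0.1836]
Step 11: x=[6.5391] v=[-0.2014]
Step 12: x=[6.5281] v=[-0.2191]
Step 13: x=[6.5163] v=[-0.2366]
Step 14: x=[6.5036] v=[-0.2540]
Step 15: x=[6.4900] v=[-0.2712]
Step 16: x=[6.4756] v=[-0.2882]
Step 17: x=[6.4604] v=[-0.3050]
Step 18: x=[6.4443] v=[-0.3216]
Step 19: x=[6.4274] v=[-0.3379]
Step 20: x=[6.4097] v=[-0.3540]
Step 21: x=[6.3912] v=[-0.3699]
Step 22: x=[6.3719] v=[-0.3855]
Step 23: x=[6.3519] v=[-0.4008]
Step 24: x=[6.3311] v=[-0.4158]
Step 25: x=[6.3096] v=[-0.4305]
Step 26: x=[6.2874] v=[-0.4449]
Step 27: x=[6.2645] v=[-0.4590]
Step 28: x=[6.2409] v=[-0.4728]
Step 29: x=[6.2166] v=[-0.4862]
Step 30: x=[6.1916] v=[-0.4993]
Step 31: x=[6.1660] v=[-0.5120]
Step 32: x=[6.1398] v=[-0.5244]
Step 33: x=[6.1130] v=[-0.5364]
Step 34: x=[6.0856] v=[-0.5480]
Step 35: x=[6.0576] v=[-0.5592]
Step 36: x=[6.0291] v=[-0.5700]
Step 37: x=[6.0001] v=[-0.5804]
Step 38: x=[5.9706] v=[-0.5904]
Step 39: x=[5.9406] v=[-0.6000]
Step 40: x=[5.9101] v=[-0.6092]
Step 41: x=[5.8792] v=[-0.6179]
Step 42: x=[5.8479] v=[-0.6262]
Step 43: x=[5.8162] v=[-0.6340]
Step 44: x=[5.7841] v=[-0.6414]
Step 45: x=[5.7517] v=[-0.6483]
Step 46: x=[5.7190] v=[-0.6548]
Step 47: x=[5.6860] v=[-0.6608]
Step 48: x=[5.6527] v=[-0.6663]
Step 49: x=[5.6191] v=[-0.6713]
Step 50: x=[5.5853] v=[-0.6759]
Step 51: x=[5.5513] v=[-0.6800]
Step 52: x=[5.5171] v=[-0.6836]
Step 53: x=[5.4828] v=[-0.6867]
Step 54: x=[5.4483] v=[-0.6893]
Step 55: x=[5.4137] v=[-0.6914]
Step 56: x=[5.3791] v=[-0.6930]
Step 57: x=[5.3444] v=[-0.6941]
Step 58: x=[5.3097] v=[-0.6947]
Step 59: x=[5.2750] v=[-0.6948]
Step 60: x=[5.2403] v=[-0.6944]
Step 61: x=[5.2056] v=[-0.6935]
Step 62: x=[5.1710] v=[-0.6922]
Step 63: x=[5.1365] v=[-0.6904]
Step 64: x=[5.1021] v=[-0.6881]
Step 65: x=[5.0678] v=[-0.6853]
Step 66: x=[5.0337] v=[-0.6820]
Step 67: x=[4.9998] v=[-0.6782]
Step 68: x=[4.9661] v=[-0.6739]
Step 69: x=[4.9326] v=[-0.6691]
Step 70: x=[4.8994] v=[-0.6639]
Step 71: x=[4.8665] v=[-0.6582]
Step 72: x=[4.8339] v=[-0.6520]
Step 73: x=[4.8016] v=[-0.6453]
Step 74: x=[4.7697] v=[-0.6382]
Step 75: x=[4.7382] v=[-0.6306]
Step 76: x=[4.7071] v=[-0.6226]
Step 77: x=[4.6764] v=[-0.6141]
Step 78: x=[4.6461] v=[-0.6052]
v[0] did not become non-negative within 78 steps; using fallback time=3.9000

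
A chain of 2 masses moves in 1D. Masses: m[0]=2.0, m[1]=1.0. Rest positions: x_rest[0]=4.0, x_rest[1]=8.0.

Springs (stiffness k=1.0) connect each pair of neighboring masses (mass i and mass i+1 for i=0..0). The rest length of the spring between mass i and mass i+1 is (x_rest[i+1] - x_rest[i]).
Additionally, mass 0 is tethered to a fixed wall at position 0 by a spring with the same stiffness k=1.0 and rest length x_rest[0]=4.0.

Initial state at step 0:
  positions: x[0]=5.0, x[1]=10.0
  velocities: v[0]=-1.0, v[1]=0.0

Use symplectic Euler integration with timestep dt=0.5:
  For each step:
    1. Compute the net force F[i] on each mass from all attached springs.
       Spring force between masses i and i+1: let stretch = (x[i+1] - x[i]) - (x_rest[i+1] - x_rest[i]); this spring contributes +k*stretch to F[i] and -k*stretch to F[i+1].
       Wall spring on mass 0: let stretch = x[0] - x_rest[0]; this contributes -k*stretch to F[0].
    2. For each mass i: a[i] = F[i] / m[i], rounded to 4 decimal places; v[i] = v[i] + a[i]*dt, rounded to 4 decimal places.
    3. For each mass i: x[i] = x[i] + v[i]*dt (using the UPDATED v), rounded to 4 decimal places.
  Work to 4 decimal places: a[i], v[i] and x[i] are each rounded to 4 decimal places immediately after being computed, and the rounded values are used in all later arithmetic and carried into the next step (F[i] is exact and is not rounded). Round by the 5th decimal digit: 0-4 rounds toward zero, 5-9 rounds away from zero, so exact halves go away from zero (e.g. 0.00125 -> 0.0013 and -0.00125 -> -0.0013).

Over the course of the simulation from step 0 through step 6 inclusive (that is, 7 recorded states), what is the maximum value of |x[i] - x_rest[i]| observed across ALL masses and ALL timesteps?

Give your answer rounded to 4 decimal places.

Step 0: x=[5.0000 10.0000] v=[-1.0000 0.0000]
Step 1: x=[4.5000 9.7500] v=[-1.0000 -0.5000]
Step 2: x=[4.0938 9.1875] v=[-0.8125 -1.1250]
Step 3: x=[3.8126 8.3516] v=[-0.5625 -1.6719]
Step 4: x=[3.6222 7.3809] v=[-0.3809 -1.9414]
Step 5: x=[3.4488 6.4705] v=[-0.3468 -1.8208]
Step 6: x=[3.2220 5.8047] v=[-0.4536 -1.3317]
Max displacement = 2.1953

Answer: 2.1953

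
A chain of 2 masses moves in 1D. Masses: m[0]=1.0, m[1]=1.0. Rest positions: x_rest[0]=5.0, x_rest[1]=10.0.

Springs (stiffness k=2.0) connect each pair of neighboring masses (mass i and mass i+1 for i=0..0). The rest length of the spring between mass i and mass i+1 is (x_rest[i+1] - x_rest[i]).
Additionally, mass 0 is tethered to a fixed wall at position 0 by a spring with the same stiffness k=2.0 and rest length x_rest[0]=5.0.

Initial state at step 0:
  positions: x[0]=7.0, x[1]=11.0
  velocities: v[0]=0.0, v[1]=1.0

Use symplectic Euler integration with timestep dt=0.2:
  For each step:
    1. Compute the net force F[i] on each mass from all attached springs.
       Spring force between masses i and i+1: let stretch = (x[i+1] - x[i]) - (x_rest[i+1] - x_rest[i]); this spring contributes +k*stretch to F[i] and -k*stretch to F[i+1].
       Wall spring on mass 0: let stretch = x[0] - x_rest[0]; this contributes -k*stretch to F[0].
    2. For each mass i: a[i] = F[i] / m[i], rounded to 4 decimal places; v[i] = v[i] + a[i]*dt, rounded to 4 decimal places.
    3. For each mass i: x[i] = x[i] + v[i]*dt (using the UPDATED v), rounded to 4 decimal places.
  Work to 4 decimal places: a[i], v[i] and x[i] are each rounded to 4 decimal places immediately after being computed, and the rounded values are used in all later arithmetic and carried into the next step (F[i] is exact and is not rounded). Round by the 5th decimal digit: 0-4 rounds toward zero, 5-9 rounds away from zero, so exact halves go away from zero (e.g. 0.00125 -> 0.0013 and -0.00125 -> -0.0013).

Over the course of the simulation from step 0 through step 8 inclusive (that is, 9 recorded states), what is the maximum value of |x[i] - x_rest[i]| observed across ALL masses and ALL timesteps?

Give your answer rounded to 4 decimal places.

Step 0: x=[7.0000 11.0000] v=[0.0000 1.0000]
Step 1: x=[6.7600 11.2800] v=[-1.2000 1.4000]
Step 2: x=[6.3408 11.5984] v=[-2.0960 1.5920]
Step 3: x=[5.8349 11.8962] v=[-2.5293 1.4890]
Step 4: x=[5.3472 12.1091] v=[-2.4387 1.0645]
Step 5: x=[4.9726 12.1810] v=[-1.8728 0.3597]
Step 6: x=[4.7769 12.0763] v=[-0.9785 -0.5237]
Step 7: x=[4.7830 11.7876] v=[0.0305 -1.4435]
Step 8: x=[4.9668 11.3385] v=[0.9191 -2.2453]
Max displacement = 2.1810

Answer: 2.1810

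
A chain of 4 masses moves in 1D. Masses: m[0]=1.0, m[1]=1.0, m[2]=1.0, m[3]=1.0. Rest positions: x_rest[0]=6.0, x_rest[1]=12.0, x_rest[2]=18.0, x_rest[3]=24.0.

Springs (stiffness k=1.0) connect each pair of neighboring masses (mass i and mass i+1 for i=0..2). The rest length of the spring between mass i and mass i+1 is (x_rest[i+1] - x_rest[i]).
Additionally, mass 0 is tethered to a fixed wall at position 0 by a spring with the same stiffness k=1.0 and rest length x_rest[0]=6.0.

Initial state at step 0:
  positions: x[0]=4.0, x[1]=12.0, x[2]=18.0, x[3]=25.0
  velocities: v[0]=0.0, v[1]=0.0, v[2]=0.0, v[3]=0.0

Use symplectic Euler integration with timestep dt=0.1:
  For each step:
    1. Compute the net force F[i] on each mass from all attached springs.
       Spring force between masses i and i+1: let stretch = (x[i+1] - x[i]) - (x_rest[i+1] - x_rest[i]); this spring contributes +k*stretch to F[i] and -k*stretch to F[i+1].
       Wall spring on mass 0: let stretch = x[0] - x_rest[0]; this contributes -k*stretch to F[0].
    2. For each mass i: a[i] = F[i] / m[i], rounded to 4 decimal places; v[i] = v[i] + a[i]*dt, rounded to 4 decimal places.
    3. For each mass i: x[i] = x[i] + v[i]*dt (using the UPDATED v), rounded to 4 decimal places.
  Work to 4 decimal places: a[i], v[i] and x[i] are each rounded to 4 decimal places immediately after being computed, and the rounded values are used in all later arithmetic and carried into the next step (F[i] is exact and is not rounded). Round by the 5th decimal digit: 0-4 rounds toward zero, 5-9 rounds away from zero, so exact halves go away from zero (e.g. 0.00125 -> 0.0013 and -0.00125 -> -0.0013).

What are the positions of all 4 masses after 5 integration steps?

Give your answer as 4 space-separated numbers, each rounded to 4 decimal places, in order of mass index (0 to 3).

Step 0: x=[4.0000 12.0000 18.0000 25.0000] v=[0.0000 0.0000 0.0000 0.0000]
Step 1: x=[4.0400 11.9800 18.0100 24.9900] v=[0.4000 -0.2000 0.1000 -0.1000]
Step 2: x=[4.1190 11.9409 18.0295 24.9702] v=[0.7900 -0.3910 0.1950 -0.1980]
Step 3: x=[4.2350 11.8845 18.0575 24.9410] v=[1.1603 -0.5643 0.2802 -0.2921]
Step 4: x=[4.3852 11.8133 18.0926 24.9030] v=[1.5018 -0.7120 0.3513 -0.3805]
Step 5: x=[4.5658 11.7306 18.1330 24.8569] v=[1.8061 -0.8269 0.4044 -0.4615]

Answer: 4.5658 11.7306 18.1330 24.8569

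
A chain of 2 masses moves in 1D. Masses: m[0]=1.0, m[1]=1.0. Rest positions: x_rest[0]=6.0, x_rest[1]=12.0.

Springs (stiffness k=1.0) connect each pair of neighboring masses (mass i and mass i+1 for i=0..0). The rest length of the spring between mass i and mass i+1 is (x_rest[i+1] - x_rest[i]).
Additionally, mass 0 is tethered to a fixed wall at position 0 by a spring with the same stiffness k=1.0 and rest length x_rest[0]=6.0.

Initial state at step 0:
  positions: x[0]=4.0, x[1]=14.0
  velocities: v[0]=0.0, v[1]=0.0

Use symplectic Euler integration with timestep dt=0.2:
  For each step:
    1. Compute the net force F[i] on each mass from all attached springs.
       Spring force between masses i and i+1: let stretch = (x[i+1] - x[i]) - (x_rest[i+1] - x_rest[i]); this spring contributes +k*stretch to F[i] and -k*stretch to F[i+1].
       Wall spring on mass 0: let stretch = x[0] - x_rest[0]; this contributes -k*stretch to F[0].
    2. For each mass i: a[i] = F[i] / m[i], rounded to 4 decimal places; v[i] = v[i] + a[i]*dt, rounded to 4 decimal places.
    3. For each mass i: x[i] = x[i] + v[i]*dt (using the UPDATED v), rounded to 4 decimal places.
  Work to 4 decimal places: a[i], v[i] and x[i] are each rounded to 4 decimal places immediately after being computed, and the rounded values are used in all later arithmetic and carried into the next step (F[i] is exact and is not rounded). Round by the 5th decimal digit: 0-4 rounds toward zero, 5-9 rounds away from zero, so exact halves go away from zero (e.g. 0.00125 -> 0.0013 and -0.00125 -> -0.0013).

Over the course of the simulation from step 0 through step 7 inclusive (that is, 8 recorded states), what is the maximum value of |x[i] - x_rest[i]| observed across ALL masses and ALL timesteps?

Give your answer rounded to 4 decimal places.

Answer: 2.0143

Derivation:
Step 0: x=[4.0000 14.0000] v=[0.0000 0.0000]
Step 1: x=[4.2400 13.8400] v=[1.2000 -0.8000]
Step 2: x=[4.6944 13.5360] v=[2.2720 -1.5200]
Step 3: x=[5.3147 13.1183] v=[3.1014 -2.0883]
Step 4: x=[6.0345 12.6285] v=[3.5992 -2.4490]
Step 5: x=[6.7767 12.1149] v=[3.7111 -2.5678]
Step 6: x=[7.4614 11.6278] v=[3.4234 -2.4354]
Step 7: x=[8.0143 11.2141] v=[2.7644 -2.0687]
Max displacement = 2.0143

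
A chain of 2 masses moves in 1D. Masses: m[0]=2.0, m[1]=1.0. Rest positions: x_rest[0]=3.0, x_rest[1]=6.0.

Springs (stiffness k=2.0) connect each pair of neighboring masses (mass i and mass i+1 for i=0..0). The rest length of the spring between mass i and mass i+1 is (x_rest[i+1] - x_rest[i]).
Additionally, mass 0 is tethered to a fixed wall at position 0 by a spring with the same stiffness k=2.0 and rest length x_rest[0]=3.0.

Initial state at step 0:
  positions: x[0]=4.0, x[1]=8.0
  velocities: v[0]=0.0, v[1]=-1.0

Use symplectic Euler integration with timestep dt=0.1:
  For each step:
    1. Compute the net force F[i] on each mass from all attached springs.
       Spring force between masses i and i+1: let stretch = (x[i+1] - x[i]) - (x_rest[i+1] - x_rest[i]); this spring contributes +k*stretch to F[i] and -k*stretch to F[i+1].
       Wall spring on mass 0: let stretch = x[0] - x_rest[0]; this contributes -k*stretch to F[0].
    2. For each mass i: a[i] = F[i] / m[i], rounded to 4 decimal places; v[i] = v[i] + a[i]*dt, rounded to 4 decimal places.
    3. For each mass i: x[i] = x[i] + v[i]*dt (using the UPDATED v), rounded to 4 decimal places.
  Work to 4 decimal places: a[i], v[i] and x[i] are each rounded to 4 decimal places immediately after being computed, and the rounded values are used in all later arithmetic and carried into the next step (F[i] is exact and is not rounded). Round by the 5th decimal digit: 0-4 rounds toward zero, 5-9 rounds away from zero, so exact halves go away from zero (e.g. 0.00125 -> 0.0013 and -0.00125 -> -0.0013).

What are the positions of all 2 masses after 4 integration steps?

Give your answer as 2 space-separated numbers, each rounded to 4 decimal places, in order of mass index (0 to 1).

Answer: 3.9874 7.4255

Derivation:
Step 0: x=[4.0000 8.0000] v=[0.0000 -1.0000]
Step 1: x=[4.0000 7.8800] v=[0.0000 -1.2000]
Step 2: x=[3.9988 7.7424] v=[-0.0120 -1.3760]
Step 3: x=[3.9951 7.5899] v=[-0.0375 -1.5247]
Step 4: x=[3.9874 7.4255] v=[-0.0775 -1.6437]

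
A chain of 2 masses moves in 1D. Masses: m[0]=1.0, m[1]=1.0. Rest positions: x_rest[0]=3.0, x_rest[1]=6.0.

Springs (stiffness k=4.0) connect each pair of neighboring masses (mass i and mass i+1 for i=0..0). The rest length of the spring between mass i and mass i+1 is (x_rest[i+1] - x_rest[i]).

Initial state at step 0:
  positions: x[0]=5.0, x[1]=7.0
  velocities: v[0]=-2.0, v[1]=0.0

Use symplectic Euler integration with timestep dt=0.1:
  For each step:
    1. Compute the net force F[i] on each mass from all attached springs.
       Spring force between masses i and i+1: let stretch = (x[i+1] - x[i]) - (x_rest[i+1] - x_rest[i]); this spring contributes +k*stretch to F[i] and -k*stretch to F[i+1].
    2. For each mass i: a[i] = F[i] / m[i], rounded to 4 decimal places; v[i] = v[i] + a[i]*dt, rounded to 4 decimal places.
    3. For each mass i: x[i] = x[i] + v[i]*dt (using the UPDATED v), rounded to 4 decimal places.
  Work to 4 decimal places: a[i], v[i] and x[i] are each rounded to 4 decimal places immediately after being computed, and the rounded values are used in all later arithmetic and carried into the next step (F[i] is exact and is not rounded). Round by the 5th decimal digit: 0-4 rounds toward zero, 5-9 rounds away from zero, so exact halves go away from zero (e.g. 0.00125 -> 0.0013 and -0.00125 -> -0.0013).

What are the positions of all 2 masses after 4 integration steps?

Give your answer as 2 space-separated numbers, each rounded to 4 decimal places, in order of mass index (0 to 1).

Step 0: x=[5.0000 7.0000] v=[-2.0000 0.0000]
Step 1: x=[4.7600 7.0400] v=[-2.4000 0.4000]
Step 2: x=[4.4912 7.1088] v=[-2.6880 0.6880]
Step 3: x=[4.2071 7.1929] v=[-2.8410 0.8410]
Step 4: x=[3.9224 7.2776] v=[-2.8467 0.8467]

Answer: 3.9224 7.2776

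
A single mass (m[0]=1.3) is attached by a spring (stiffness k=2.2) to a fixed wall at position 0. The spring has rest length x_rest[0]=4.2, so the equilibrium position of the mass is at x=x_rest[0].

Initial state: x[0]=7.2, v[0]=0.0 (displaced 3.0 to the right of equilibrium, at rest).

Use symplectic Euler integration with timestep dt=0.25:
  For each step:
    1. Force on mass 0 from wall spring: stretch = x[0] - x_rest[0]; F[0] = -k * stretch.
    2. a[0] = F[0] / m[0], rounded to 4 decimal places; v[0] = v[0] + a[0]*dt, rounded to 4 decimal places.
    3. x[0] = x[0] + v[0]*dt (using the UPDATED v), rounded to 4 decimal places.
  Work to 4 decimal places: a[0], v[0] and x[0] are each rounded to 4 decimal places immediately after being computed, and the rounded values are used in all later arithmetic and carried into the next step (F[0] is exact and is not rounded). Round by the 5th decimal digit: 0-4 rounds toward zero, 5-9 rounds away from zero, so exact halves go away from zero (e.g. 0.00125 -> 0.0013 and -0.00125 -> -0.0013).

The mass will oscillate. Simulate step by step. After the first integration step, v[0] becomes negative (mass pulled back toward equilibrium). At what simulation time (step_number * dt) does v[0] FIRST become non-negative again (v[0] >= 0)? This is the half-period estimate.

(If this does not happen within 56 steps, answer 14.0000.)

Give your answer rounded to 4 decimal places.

Step 0: x=[7.2000] v=[0.0000]
Step 1: x=[6.8827] v=[-1.2692]
Step 2: x=[6.2817] v=[-2.4042]
Step 3: x=[5.4605] v=[-3.2849]
Step 4: x=[4.5060] v=[-3.8182]
Step 5: x=[3.5191] v=[-3.9477]
Step 6: x=[2.6042] v=[-3.6596]
Step 7: x=[1.8581] v=[-2.9845]
Step 8: x=[1.3597] v=[-1.9937]
Step 9: x=[1.1617] v=[-0.7920]
Step 10: x=[1.2851] v=[0.4934]
First v>=0 after going negative at step 10, time=2.5000

Answer: 2.5000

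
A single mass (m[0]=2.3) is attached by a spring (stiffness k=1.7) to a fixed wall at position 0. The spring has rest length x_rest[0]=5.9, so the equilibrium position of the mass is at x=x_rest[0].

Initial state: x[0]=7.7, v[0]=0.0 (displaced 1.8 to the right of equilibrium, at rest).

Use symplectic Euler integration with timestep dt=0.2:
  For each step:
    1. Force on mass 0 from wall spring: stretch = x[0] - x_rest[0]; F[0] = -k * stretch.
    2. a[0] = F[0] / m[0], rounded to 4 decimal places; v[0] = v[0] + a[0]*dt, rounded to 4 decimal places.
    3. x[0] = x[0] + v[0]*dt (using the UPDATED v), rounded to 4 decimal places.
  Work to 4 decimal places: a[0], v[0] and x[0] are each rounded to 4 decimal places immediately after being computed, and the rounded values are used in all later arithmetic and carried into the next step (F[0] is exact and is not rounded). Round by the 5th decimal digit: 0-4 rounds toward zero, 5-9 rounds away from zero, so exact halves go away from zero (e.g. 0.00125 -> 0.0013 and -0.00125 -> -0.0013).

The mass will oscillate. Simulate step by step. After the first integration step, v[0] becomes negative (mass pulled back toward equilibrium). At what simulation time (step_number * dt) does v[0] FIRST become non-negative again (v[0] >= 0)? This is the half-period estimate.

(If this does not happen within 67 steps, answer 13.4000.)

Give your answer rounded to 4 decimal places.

Answer: 3.8000

Derivation:
Step 0: x=[7.7000] v=[0.0000]
Step 1: x=[7.6468] v=[-0.2661]
Step 2: x=[7.5419] v=[-0.5243]
Step 3: x=[7.3885] v=[-0.7670]
Step 4: x=[7.1911] v=[-0.9870]
Step 5: x=[6.9555] v=[-1.1779]
Step 6: x=[6.6887] v=[-1.3339]
Step 7: x=[6.3986] v=[-1.4505]
Step 8: x=[6.0938] v=[-1.5242]
Step 9: x=[5.7832] v=[-1.5528]
Step 10: x=[5.4761] v=[-1.5355]
Step 11: x=[5.1815] v=[-1.4728]
Step 12: x=[4.9082] v=[-1.3666]
Step 13: x=[4.6642] v=[-1.2200]
Step 14: x=[4.4567] v=[-1.0373]
Step 15: x=[4.2919] v=[-0.8239]
Step 16: x=[4.1747] v=[-0.5862]
Step 17: x=[4.1085] v=[-0.3312]
Step 18: x=[4.0952] v=[-0.0664]
Step 19: x=[4.1353] v=[0.2004]
First v>=0 after going negative at step 19, time=3.8000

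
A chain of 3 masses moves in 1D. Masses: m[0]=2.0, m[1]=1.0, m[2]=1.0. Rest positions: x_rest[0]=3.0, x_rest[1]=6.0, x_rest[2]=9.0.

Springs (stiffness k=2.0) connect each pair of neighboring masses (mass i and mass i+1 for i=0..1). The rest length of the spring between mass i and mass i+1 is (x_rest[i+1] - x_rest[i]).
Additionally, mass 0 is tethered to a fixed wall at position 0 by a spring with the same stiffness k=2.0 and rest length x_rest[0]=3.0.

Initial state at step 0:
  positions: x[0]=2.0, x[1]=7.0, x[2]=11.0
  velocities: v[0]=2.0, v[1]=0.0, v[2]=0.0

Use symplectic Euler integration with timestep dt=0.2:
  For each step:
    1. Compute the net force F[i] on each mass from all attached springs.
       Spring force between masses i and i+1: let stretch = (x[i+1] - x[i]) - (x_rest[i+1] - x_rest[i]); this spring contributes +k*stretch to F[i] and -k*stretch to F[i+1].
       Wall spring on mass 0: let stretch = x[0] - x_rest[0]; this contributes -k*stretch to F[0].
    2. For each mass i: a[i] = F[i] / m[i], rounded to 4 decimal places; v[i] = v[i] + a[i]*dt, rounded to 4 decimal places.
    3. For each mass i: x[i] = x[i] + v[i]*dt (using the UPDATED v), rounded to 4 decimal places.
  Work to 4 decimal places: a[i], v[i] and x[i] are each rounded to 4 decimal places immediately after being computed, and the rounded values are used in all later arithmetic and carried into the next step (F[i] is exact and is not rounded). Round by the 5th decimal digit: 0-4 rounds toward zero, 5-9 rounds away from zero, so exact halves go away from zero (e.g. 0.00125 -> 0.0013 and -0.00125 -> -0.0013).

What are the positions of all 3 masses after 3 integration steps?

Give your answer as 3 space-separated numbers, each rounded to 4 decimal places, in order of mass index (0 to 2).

Answer: 3.7335 6.7167 10.5238

Derivation:
Step 0: x=[2.0000 7.0000 11.0000] v=[2.0000 0.0000 0.0000]
Step 1: x=[2.5200 6.9200 10.9200] v=[2.6000 -0.4000 -0.4000]
Step 2: x=[3.1152 6.8080 10.7600] v=[2.9760 -0.5600 -0.8000]
Step 3: x=[3.7335 6.7167 10.5238] v=[3.0915 -0.4563 -1.1808]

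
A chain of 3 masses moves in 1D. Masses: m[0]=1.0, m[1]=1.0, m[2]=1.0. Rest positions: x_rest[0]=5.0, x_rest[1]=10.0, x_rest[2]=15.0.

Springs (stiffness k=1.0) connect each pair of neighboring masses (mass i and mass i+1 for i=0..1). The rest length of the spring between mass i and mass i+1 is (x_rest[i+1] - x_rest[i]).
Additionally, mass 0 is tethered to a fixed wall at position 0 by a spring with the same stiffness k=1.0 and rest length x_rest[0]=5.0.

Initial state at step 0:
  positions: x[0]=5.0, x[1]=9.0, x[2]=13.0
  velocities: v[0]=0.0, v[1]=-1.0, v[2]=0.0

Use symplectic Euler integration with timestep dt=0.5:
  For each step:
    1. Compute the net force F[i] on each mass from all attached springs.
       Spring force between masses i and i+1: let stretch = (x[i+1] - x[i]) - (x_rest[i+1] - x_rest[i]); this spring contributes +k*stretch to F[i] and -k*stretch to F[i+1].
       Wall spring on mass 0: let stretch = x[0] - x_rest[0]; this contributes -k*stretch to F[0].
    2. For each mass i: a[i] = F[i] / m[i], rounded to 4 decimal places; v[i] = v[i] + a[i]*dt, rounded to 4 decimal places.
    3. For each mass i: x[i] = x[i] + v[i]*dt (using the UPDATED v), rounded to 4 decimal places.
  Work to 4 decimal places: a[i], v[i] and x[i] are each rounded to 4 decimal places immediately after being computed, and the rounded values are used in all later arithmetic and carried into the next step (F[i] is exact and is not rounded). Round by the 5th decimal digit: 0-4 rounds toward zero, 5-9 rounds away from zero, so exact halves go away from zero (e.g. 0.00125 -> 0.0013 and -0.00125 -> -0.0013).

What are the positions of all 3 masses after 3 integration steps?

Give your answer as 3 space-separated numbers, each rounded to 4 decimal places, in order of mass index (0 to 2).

Step 0: x=[5.0000 9.0000 13.0000] v=[0.0000 -1.0000 0.0000]
Step 1: x=[4.7500 8.5000 13.2500] v=[-0.5000 -1.0000 0.5000]
Step 2: x=[4.2500 8.2500 13.5625] v=[-1.0000 -0.5000 0.6250]
Step 3: x=[3.6875 8.3282 13.7969] v=[-1.1250 0.1563 0.4688]

Answer: 3.6875 8.3282 13.7969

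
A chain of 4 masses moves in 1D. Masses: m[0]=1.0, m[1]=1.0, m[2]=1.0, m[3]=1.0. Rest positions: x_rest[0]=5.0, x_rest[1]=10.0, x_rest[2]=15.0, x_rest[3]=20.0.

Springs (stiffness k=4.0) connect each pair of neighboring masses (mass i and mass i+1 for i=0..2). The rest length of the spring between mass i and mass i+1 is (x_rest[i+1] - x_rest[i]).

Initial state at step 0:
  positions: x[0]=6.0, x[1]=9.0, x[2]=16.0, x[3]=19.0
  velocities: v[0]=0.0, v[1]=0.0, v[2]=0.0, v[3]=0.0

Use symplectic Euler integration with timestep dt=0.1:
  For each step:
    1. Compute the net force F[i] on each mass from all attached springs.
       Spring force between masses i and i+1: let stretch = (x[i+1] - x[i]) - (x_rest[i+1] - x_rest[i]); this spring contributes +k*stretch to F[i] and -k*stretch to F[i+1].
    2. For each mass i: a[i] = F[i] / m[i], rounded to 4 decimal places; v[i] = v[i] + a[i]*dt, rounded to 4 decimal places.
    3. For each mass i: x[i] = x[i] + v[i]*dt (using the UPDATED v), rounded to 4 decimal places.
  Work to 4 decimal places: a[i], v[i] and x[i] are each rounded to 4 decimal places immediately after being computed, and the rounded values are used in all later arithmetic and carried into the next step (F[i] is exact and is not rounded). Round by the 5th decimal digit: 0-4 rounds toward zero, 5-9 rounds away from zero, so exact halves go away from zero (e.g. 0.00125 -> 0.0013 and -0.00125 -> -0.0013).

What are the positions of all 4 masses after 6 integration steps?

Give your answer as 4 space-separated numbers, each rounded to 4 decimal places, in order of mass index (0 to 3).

Answer: 4.8921 11.0318 13.9682 20.1079

Derivation:
Step 0: x=[6.0000 9.0000 16.0000 19.0000] v=[0.0000 0.0000 0.0000 0.0000]
Step 1: x=[5.9200 9.1600 15.8400 19.0800] v=[-0.8000 1.6000 -1.6000 0.8000]
Step 2: x=[5.7696 9.4576 15.5424 19.2304] v=[-1.5040 2.9760 -2.9760 1.5040]
Step 3: x=[5.5667 9.8511 15.1489 19.4333] v=[-2.0288 3.9347 -3.9347 2.0288]
Step 4: x=[5.3352 10.2851 14.7149 19.6648] v=[-2.3150 4.3401 -4.3401 2.3150]
Step 5: x=[5.1017 10.6983 14.3017 19.8983] v=[-2.3350 4.1321 -4.1321 2.3350]
Step 6: x=[4.8921 11.0318 13.9682 20.1079] v=[-2.0964 3.3348 -3.3348 2.0964]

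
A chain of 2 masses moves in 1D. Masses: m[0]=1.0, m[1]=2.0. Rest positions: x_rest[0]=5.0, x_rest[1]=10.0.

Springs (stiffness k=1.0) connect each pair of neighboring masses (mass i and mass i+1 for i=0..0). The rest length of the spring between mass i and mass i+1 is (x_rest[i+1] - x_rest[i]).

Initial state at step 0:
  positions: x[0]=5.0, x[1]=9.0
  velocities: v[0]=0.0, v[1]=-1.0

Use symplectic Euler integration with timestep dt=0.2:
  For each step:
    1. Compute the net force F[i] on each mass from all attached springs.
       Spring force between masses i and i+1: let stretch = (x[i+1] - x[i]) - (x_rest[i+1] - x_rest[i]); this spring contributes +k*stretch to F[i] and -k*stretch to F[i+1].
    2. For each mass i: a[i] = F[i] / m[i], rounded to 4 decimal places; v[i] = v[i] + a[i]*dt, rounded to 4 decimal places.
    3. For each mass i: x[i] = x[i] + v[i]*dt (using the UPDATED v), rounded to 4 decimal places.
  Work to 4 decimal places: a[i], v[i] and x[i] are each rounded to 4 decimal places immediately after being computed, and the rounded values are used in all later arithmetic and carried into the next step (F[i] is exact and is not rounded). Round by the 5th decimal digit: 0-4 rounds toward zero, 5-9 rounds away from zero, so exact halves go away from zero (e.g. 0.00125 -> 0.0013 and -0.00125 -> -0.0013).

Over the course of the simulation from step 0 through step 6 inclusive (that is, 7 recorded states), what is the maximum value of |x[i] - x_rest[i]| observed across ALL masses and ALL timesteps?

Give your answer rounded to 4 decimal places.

Answer: 1.7310

Derivation:
Step 0: x=[5.0000 9.0000] v=[0.0000 -1.0000]
Step 1: x=[4.9600 8.8200] v=[-0.2000 -0.9000]
Step 2: x=[4.8744 8.6628] v=[-0.4280 -0.7860]
Step 3: x=[4.7403 8.5298] v=[-0.6703 -0.6648]
Step 4: x=[4.5578 8.4211] v=[-0.9124 -0.5437]
Step 5: x=[4.3299 8.3351] v=[-1.1397 -0.4300]
Step 6: x=[4.0622 8.2690] v=[-1.3387 -0.3305]
Max displacement = 1.7310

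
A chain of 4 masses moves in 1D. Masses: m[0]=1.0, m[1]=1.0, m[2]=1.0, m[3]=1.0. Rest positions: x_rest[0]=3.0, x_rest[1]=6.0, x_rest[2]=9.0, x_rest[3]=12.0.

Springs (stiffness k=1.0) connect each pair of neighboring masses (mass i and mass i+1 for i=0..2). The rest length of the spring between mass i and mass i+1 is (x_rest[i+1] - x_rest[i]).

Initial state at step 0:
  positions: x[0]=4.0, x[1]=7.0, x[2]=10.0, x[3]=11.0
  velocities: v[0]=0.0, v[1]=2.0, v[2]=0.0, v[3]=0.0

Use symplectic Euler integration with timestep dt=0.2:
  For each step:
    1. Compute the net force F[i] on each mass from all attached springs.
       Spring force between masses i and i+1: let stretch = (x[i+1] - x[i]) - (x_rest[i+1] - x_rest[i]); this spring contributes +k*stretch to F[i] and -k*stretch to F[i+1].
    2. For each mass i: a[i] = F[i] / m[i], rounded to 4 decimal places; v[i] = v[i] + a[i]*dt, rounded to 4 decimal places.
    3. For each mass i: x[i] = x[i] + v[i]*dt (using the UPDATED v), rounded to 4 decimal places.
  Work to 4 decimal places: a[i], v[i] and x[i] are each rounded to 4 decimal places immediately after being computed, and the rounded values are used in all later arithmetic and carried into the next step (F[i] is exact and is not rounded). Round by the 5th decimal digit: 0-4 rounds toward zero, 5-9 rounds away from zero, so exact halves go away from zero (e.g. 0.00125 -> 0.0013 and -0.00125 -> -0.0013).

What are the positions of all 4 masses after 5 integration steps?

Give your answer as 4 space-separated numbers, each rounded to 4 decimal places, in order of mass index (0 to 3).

Answer: 4.2782 8.3419 9.3743 12.0057

Derivation:
Step 0: x=[4.0000 7.0000 10.0000 11.0000] v=[0.0000 2.0000 0.0000 0.0000]
Step 1: x=[4.0000 7.4000 9.9200 11.0800] v=[0.0000 2.0000 -0.4000 0.4000]
Step 2: x=[4.0160 7.7648 9.7856 11.2336] v=[0.0800 1.8240 -0.6720 0.7680]
Step 3: x=[4.0620 8.0605 9.6283 11.4493] v=[0.2298 1.4784 -0.7866 1.0784]
Step 4: x=[4.1479 8.2590 9.4811 11.7121] v=[0.4295 0.9923 -0.7360 1.3142]
Step 5: x=[4.2782 8.3419 9.3743 12.0057] v=[0.6517 0.4145 -0.5342 1.4680]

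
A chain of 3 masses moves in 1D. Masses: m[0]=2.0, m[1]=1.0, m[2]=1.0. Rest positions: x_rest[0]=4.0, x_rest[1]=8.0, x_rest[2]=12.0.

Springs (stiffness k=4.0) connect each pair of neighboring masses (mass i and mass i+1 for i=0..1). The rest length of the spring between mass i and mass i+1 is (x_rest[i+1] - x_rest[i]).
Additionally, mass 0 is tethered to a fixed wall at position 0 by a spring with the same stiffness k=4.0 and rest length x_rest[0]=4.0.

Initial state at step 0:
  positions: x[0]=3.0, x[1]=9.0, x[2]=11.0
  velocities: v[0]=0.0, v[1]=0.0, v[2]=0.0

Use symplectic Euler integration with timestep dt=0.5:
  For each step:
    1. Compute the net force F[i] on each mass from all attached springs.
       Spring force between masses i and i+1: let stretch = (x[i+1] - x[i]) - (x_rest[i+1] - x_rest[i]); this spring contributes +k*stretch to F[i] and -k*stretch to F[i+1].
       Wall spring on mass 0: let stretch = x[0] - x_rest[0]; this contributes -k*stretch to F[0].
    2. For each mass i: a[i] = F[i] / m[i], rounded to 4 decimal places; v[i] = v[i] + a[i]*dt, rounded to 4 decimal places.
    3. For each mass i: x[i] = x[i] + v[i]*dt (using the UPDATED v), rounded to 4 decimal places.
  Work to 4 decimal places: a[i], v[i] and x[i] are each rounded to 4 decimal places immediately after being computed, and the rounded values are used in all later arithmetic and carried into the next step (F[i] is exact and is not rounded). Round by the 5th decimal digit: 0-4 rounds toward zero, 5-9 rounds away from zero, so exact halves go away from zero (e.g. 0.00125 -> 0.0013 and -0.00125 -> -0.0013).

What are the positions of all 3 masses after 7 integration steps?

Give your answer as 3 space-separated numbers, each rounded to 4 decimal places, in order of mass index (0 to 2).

Answer: 4.8125 6.5000 13.6250

Derivation:
Step 0: x=[3.0000 9.0000 11.0000] v=[0.0000 0.0000 0.0000]
Step 1: x=[4.5000 5.0000 13.0000] v=[3.0000 -8.0000 4.0000]
Step 2: x=[4.0000 8.5000 11.0000] v=[-1.0000 7.0000 -4.0000]
Step 3: x=[3.7500 10.0000 10.5000] v=[-0.5000 3.0000 -1.0000]
Step 4: x=[4.7500 5.7500 13.5000] v=[2.0000 -8.5000 6.0000]
Step 5: x=[3.8750 8.2500 12.7500] v=[-1.7500 5.0000 -1.5000]
Step 6: x=[3.2500 10.8750 11.5000] v=[-1.2500 5.2500 -2.5000]
Step 7: x=[4.8125 6.5000 13.6250] v=[3.1250 -8.7500 4.2500]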